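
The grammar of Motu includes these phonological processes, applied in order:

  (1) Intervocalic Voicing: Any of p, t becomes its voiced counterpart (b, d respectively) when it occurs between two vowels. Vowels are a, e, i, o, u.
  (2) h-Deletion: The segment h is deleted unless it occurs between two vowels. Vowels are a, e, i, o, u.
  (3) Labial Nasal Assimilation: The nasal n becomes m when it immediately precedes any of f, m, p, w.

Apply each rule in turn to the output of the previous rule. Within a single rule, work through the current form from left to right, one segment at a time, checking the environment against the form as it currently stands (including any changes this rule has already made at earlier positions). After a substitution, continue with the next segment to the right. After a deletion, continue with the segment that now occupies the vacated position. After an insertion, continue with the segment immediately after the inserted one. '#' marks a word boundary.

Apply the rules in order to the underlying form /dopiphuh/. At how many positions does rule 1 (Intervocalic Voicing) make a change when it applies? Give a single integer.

1

(1) Intervocalic Voicing: [dopiphuh] → [dobiphuh]
(2) h-Deletion: [dobiphuh] → [dobipu]
(3) Labial Nasal Assimilation: no change — [dobipu]
Rule 1 changed 1 position(s).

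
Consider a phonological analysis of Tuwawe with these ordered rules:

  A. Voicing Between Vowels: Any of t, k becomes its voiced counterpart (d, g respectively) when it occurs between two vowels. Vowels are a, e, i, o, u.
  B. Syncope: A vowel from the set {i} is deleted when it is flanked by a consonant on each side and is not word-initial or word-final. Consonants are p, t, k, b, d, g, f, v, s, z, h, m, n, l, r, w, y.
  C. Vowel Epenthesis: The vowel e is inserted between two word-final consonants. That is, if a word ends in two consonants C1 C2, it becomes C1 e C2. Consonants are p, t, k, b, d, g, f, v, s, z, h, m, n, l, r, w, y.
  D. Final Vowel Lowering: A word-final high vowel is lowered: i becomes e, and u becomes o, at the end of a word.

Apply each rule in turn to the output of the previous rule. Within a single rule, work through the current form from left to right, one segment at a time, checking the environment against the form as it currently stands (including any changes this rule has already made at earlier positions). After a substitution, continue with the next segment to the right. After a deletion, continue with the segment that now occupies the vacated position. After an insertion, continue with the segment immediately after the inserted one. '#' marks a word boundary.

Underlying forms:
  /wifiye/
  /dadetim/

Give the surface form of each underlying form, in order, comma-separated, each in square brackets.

[wfye], [dadedem]

/wifiye/:
  A Voicing Between Vowels: no change — [wifiye]
  B Syncope: [wifiye] → [wfye]
  C Vowel Epenthesis: no change — [wfye]
  D Final Vowel Lowering: no change — [wfye]
/dadetim/:
  A Voicing Between Vowels: [dadetim] → [dadedim]
  B Syncope: [dadedim] → [dadedm]
  C Vowel Epenthesis: [dadedm] → [dadedem]
  D Final Vowel Lowering: no change — [dadedem]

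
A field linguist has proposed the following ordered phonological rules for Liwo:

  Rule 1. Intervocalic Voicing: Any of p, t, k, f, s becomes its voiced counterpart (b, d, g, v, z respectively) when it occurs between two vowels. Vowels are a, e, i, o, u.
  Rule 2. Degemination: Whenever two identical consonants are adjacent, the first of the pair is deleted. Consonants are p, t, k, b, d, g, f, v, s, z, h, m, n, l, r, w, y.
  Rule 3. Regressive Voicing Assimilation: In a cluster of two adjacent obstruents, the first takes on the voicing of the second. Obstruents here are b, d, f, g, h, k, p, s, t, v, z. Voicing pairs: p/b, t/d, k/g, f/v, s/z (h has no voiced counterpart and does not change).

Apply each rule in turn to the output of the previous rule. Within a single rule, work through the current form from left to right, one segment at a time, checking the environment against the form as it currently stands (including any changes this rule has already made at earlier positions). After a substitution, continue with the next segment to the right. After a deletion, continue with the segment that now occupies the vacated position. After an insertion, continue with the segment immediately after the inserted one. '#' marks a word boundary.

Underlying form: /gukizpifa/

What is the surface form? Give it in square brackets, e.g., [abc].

Rule 1 Intervocalic Voicing: [gukizpifa] → [gugizpiva]
Rule 2 Degemination: no change — [gugizpiva]
Rule 3 Regressive Voicing Assimilation: [gugizpiva] → [gugispiva]

[gugispiva]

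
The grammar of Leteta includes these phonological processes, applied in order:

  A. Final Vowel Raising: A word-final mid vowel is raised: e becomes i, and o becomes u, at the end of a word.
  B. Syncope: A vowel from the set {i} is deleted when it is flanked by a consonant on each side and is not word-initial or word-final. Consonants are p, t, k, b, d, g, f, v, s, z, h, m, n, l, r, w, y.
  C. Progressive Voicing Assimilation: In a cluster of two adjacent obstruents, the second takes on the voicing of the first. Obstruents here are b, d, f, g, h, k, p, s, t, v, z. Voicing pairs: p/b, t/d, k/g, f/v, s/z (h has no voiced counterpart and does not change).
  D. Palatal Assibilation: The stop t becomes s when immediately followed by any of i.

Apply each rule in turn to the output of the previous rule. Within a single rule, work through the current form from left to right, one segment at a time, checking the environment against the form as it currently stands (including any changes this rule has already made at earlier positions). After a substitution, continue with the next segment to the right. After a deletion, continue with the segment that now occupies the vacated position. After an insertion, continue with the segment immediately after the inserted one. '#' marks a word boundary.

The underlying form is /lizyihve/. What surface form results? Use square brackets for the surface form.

[lzyhfi]

A Final Vowel Raising: [lizyihve] → [lizyihvi]
B Syncope: [lizyihvi] → [lzyhvi]
C Progressive Voicing Assimilation: [lzyhvi] → [lzyhfi]
D Palatal Assibilation: no change — [lzyhfi]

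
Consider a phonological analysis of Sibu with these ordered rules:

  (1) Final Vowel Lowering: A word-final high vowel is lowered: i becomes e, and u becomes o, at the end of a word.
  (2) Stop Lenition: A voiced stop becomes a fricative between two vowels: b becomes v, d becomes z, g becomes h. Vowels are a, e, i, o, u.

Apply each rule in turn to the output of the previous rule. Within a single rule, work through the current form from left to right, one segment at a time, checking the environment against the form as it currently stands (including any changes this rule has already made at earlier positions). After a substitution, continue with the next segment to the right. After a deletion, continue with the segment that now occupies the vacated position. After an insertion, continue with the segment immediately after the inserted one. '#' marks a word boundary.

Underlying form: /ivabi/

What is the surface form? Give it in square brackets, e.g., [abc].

[ivave]

(1) Final Vowel Lowering: [ivabi] → [ivabe]
(2) Stop Lenition: [ivabe] → [ivave]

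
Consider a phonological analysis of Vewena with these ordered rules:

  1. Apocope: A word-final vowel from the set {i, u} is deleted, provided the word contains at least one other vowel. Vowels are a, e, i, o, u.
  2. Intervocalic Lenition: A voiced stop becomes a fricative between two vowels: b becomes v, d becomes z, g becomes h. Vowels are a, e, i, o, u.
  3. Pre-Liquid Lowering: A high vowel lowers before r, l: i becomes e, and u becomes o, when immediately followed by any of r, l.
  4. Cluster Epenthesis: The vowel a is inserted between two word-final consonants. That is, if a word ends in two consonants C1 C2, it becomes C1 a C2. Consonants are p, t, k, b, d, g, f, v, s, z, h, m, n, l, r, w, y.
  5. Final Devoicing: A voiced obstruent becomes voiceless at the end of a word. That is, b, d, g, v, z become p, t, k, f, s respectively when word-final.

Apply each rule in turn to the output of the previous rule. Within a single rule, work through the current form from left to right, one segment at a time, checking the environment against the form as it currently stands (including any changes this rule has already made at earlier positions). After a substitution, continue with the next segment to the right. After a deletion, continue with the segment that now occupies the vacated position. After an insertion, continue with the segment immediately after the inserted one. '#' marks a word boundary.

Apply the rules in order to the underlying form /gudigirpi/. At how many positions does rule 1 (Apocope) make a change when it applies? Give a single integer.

1

1 Apocope: [gudigirpi] → [gudigirp]
2 Intervocalic Lenition: [gudigirp] → [guzihirp]
3 Pre-Liquid Lowering: [guzihirp] → [guziherp]
4 Cluster Epenthesis: [guziherp] → [guziherap]
5 Final Devoicing: no change — [guziherap]
Rule 1 changed 1 position(s).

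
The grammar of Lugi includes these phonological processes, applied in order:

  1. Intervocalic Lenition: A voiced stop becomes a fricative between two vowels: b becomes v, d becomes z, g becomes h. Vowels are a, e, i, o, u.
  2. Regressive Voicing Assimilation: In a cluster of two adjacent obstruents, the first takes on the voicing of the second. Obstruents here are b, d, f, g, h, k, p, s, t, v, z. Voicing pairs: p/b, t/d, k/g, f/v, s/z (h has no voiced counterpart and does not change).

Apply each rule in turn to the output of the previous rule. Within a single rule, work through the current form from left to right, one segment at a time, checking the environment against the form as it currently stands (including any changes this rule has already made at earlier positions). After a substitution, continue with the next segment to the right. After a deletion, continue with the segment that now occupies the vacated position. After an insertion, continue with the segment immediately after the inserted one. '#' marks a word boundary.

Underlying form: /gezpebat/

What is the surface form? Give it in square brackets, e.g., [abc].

1 Intervocalic Lenition: [gezpebat] → [gezpevat]
2 Regressive Voicing Assimilation: [gezpevat] → [gespevat]

[gespevat]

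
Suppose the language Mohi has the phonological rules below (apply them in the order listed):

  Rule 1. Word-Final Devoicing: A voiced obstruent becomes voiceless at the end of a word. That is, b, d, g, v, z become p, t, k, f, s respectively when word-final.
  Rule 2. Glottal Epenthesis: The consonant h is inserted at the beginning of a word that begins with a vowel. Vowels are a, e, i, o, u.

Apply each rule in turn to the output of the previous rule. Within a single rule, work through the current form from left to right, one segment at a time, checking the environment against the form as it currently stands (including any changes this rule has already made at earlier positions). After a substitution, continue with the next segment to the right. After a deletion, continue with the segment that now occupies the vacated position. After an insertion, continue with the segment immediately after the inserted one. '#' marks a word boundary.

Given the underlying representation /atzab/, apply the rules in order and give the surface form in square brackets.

[hatzap]

Rule 1 Word-Final Devoicing: [atzab] → [atzap]
Rule 2 Glottal Epenthesis: [atzap] → [hatzap]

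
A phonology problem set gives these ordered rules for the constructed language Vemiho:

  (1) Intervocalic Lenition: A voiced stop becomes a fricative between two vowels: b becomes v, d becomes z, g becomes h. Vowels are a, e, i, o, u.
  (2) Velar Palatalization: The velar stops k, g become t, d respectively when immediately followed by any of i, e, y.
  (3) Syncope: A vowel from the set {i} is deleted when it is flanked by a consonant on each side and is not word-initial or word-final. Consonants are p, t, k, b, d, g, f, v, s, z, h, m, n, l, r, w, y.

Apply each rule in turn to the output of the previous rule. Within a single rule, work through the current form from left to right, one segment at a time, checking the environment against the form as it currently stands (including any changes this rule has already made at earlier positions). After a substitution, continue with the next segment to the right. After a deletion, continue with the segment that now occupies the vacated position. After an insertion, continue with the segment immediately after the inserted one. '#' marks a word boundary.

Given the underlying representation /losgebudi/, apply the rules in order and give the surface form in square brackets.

(1) Intervocalic Lenition: [losgebudi] → [losgevuzi]
(2) Velar Palatalization: [losgevuzi] → [losdevuzi]
(3) Syncope: no change — [losdevuzi]

[losdevuzi]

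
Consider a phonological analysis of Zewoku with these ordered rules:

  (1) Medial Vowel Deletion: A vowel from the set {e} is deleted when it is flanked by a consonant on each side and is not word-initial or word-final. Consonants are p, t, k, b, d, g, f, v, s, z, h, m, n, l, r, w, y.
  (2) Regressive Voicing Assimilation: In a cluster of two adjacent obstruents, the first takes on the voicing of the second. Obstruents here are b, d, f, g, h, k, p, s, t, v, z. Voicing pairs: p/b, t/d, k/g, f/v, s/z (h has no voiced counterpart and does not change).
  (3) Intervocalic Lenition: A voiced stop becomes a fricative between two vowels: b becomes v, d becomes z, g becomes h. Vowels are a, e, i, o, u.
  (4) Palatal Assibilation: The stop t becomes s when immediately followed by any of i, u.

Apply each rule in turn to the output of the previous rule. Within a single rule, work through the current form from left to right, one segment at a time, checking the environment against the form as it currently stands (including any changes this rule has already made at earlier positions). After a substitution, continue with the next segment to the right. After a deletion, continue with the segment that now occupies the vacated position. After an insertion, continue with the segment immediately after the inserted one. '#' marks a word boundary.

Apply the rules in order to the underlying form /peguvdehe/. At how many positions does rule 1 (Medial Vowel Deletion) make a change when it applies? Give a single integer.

2

(1) Medial Vowel Deletion: [peguvdehe] → [pguvdhe]
(2) Regressive Voicing Assimilation: [pguvdhe] → [bguvthe]
(3) Intervocalic Lenition: no change — [bguvthe]
(4) Palatal Assibilation: no change — [bguvthe]
Rule 1 changed 2 position(s).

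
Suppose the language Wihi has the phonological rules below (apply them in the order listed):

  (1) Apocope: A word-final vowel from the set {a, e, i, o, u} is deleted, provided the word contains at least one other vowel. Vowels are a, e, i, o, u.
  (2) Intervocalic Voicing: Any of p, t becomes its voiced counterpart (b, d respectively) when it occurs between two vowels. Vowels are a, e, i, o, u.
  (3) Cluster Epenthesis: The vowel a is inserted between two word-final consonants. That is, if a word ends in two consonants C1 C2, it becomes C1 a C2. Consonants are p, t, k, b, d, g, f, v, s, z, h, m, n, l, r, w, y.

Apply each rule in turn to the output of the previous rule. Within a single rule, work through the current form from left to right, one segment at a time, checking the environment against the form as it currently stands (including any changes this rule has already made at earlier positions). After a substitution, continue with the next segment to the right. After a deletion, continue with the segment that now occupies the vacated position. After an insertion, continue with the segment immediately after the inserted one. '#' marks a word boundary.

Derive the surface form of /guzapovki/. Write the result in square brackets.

[guzabovak]

(1) Apocope: [guzapovki] → [guzapovk]
(2) Intervocalic Voicing: [guzapovk] → [guzabovk]
(3) Cluster Epenthesis: [guzabovk] → [guzabovak]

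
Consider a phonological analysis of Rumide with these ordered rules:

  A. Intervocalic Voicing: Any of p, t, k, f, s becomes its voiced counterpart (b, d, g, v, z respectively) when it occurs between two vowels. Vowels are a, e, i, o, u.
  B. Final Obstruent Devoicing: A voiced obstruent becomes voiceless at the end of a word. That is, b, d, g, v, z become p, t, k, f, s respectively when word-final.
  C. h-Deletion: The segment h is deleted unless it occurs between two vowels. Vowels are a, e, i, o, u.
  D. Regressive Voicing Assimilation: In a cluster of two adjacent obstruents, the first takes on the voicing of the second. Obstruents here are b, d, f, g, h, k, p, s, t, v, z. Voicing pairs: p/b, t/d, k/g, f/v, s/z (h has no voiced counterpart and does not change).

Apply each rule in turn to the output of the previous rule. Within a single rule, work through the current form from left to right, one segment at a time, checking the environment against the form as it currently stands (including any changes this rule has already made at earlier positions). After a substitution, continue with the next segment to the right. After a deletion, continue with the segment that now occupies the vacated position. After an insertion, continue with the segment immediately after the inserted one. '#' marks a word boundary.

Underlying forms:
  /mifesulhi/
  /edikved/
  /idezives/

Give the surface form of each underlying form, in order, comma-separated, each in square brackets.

[mivezuli], [edigvet], [idezives]

/mifesulhi/:
  A Intervocalic Voicing: [mifesulhi] → [mivezulhi]
  B Final Obstruent Devoicing: no change — [mivezulhi]
  C h-Deletion: [mivezulhi] → [mivezuli]
  D Regressive Voicing Assimilation: no change — [mivezuli]
/edikved/:
  A Intervocalic Voicing: no change — [edikved]
  B Final Obstruent Devoicing: [edikved] → [edikvet]
  C h-Deletion: no change — [edikvet]
  D Regressive Voicing Assimilation: [edikvet] → [edigvet]
/idezives/:
  A Intervocalic Voicing: no change — [idezives]
  B Final Obstruent Devoicing: no change — [idezives]
  C h-Deletion: no change — [idezives]
  D Regressive Voicing Assimilation: no change — [idezives]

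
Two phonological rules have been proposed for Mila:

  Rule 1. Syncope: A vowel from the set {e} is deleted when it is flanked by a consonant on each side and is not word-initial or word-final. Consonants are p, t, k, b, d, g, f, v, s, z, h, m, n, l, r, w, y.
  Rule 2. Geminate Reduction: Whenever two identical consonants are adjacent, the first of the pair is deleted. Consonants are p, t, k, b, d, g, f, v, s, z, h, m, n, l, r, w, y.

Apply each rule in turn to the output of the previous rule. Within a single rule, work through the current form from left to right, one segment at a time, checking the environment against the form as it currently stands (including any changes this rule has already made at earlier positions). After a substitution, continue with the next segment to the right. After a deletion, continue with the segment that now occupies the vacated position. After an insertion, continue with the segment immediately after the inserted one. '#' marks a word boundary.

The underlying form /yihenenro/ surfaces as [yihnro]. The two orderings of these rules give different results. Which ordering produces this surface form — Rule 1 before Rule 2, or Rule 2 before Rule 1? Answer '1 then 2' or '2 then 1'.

1 then 2

Order 1 then 2:
  1 Syncope: [yihenenro] → [yihnnro]
  2 Geminate Reduction: [yihnnro] → [yihnro]
  result: [yihnro]
Order 2 then 1:
  2 Geminate Reduction: no change — [yihenenro]
  1 Syncope: [yihenenro] → [yihnnro]
  result: [yihnnro]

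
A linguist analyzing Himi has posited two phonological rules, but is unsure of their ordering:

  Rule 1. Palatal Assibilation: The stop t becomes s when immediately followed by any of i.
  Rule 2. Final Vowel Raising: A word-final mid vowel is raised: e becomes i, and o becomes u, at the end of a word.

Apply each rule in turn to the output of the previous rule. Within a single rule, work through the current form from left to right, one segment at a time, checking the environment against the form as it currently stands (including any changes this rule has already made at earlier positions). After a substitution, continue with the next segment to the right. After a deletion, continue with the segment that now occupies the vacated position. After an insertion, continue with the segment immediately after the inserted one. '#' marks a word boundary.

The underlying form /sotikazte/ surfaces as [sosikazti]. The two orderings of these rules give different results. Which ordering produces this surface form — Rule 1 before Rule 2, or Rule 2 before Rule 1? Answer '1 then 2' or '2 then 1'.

1 then 2

Order 1 then 2:
  1 Palatal Assibilation: [sotikazte] → [sosikazte]
  2 Final Vowel Raising: [sosikazte] → [sosikazti]
  result: [sosikazti]
Order 2 then 1:
  2 Final Vowel Raising: [sotikazte] → [sotikazti]
  1 Palatal Assibilation: [sotikazti] → [sosikazsi]
  result: [sosikazsi]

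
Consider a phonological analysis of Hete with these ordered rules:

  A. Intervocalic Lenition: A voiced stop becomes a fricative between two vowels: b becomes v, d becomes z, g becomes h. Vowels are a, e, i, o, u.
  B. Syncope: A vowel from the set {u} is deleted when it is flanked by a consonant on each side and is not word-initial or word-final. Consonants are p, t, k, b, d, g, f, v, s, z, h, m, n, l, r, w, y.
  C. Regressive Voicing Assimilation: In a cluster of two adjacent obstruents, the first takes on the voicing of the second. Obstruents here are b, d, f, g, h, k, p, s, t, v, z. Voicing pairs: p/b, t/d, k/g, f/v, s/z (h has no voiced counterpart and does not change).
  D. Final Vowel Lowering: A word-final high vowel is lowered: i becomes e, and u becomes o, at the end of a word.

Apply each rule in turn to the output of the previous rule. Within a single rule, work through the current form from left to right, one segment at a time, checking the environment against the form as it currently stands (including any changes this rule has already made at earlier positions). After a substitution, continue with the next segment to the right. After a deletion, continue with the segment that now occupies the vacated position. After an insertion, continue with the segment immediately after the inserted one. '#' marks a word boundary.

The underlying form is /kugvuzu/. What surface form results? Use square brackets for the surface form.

A Intervocalic Lenition: no change — [kugvuzu]
B Syncope: [kugvuzu] → [kgvzu]
C Regressive Voicing Assimilation: [kgvzu] → [ggvzu]
D Final Vowel Lowering: [ggvzu] → [ggvzo]

[ggvzo]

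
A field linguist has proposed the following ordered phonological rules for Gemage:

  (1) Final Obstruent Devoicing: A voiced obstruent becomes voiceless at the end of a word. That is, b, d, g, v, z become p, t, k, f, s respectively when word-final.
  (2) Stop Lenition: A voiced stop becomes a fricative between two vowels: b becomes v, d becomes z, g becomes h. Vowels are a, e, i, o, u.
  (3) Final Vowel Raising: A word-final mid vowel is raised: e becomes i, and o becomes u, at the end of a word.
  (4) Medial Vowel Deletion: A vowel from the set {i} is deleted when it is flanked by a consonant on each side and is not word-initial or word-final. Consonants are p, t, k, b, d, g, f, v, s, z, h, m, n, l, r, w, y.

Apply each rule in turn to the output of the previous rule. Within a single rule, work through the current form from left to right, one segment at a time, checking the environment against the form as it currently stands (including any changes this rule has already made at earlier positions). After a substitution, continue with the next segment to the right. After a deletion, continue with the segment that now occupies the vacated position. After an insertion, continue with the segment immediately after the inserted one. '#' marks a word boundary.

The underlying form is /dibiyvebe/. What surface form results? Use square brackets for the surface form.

(1) Final Obstruent Devoicing: no change — [dibiyvebe]
(2) Stop Lenition: [dibiyvebe] → [diviyveve]
(3) Final Vowel Raising: [diviyveve] → [diviyvevi]
(4) Medial Vowel Deletion: [diviyvevi] → [dvyvevi]

[dvyvevi]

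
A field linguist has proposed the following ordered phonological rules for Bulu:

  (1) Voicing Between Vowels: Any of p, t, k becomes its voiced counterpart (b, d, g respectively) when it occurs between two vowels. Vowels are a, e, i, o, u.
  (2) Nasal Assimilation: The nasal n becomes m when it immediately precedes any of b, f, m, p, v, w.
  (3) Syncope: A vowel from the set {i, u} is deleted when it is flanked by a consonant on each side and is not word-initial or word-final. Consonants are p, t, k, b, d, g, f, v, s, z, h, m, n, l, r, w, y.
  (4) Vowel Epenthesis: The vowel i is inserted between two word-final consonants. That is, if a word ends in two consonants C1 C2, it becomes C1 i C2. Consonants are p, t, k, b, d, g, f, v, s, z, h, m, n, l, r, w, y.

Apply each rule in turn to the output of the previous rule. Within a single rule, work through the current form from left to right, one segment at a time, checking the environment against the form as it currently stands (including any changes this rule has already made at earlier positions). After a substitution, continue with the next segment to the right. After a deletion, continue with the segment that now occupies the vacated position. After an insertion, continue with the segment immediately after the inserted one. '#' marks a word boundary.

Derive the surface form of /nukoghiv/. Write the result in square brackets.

(1) Voicing Between Vowels: [nukoghiv] → [nugoghiv]
(2) Nasal Assimilation: no change — [nugoghiv]
(3) Syncope: [nugoghiv] → [ngoghv]
(4) Vowel Epenthesis: [ngoghv] → [ngoghiv]

[ngoghiv]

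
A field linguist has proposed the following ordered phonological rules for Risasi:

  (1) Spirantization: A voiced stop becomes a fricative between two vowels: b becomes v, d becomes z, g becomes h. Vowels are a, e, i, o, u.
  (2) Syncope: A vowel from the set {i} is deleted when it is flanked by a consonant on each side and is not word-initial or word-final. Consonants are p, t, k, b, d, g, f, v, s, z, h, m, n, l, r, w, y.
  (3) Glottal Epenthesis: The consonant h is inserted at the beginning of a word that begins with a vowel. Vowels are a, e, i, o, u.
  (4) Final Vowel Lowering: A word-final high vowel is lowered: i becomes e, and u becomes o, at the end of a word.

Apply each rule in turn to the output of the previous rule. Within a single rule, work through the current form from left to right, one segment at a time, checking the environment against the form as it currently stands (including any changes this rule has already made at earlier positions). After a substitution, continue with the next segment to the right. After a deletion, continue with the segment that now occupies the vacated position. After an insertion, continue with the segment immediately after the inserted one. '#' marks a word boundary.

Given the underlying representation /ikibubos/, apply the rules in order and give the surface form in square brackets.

[hikvuvos]

(1) Spirantization: [ikibubos] → [ikivuvos]
(2) Syncope: [ikivuvos] → [ikvuvos]
(3) Glottal Epenthesis: [ikvuvos] → [hikvuvos]
(4) Final Vowel Lowering: no change — [hikvuvos]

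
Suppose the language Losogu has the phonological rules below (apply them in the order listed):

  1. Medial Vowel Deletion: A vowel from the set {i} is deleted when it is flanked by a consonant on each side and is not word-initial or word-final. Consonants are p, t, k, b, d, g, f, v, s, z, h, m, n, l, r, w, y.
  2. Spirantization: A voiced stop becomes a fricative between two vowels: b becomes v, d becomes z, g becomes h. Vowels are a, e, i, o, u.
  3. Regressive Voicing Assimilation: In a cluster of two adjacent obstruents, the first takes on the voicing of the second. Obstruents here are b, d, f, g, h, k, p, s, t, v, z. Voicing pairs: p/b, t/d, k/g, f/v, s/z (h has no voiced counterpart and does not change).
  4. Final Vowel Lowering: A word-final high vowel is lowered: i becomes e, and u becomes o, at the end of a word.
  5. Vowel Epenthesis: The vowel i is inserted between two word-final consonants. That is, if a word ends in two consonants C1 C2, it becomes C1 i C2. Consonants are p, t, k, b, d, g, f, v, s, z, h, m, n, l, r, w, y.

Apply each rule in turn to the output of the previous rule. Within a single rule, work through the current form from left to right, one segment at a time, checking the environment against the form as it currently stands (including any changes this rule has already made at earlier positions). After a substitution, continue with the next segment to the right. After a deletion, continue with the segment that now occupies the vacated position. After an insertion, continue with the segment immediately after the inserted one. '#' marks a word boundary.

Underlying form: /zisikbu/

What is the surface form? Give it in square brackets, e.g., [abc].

[ssgbo]

1 Medial Vowel Deletion: [zisikbu] → [zskbu]
2 Spirantization: no change — [zskbu]
3 Regressive Voicing Assimilation: [zskbu] → [ssgbu]
4 Final Vowel Lowering: [ssgbu] → [ssgbo]
5 Vowel Epenthesis: no change — [ssgbo]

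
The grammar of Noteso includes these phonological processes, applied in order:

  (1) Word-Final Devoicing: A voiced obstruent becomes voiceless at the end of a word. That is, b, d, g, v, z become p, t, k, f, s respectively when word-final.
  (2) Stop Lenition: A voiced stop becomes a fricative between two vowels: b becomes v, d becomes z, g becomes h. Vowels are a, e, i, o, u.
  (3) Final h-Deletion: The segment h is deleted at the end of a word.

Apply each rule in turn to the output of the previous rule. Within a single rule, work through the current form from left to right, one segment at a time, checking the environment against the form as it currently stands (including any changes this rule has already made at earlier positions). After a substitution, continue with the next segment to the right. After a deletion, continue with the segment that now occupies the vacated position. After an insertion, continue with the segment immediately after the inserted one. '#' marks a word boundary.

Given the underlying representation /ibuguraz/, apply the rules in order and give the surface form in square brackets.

(1) Word-Final Devoicing: [ibuguraz] → [ibuguras]
(2) Stop Lenition: [ibuguras] → [ivuhuras]
(3) Final h-Deletion: no change — [ivuhuras]

[ivuhuras]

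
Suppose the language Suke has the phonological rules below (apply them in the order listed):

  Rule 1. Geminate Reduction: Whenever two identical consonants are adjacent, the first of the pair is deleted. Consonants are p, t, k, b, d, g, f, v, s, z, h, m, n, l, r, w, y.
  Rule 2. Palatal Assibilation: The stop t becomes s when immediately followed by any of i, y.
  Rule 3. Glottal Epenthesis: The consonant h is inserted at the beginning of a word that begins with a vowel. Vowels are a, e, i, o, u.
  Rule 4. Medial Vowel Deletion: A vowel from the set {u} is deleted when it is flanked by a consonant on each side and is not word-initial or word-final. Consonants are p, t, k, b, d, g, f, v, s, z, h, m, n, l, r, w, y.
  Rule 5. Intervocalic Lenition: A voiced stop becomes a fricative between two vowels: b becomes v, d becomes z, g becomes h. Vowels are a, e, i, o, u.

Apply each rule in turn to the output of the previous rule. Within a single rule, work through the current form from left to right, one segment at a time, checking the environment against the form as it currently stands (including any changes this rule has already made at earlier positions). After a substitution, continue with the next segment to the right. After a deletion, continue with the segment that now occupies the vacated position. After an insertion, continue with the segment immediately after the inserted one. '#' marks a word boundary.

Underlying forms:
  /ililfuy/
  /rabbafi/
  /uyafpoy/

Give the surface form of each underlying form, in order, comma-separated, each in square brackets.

[hililfy], [ravafi], [hyafpoy]

/ililfuy/:
  Rule 1 Geminate Reduction: no change — [ililfuy]
  Rule 2 Palatal Assibilation: no change — [ililfuy]
  Rule 3 Glottal Epenthesis: [ililfuy] → [hililfuy]
  Rule 4 Medial Vowel Deletion: [hililfuy] → [hililfy]
  Rule 5 Intervocalic Lenition: no change — [hililfy]
/rabbafi/:
  Rule 1 Geminate Reduction: [rabbafi] → [rabafi]
  Rule 2 Palatal Assibilation: no change — [rabafi]
  Rule 3 Glottal Epenthesis: no change — [rabafi]
  Rule 4 Medial Vowel Deletion: no change — [rabafi]
  Rule 5 Intervocalic Lenition: [rabafi] → [ravafi]
/uyafpoy/:
  Rule 1 Geminate Reduction: no change — [uyafpoy]
  Rule 2 Palatal Assibilation: no change — [uyafpoy]
  Rule 3 Glottal Epenthesis: [uyafpoy] → [huyafpoy]
  Rule 4 Medial Vowel Deletion: [huyafpoy] → [hyafpoy]
  Rule 5 Intervocalic Lenition: no change — [hyafpoy]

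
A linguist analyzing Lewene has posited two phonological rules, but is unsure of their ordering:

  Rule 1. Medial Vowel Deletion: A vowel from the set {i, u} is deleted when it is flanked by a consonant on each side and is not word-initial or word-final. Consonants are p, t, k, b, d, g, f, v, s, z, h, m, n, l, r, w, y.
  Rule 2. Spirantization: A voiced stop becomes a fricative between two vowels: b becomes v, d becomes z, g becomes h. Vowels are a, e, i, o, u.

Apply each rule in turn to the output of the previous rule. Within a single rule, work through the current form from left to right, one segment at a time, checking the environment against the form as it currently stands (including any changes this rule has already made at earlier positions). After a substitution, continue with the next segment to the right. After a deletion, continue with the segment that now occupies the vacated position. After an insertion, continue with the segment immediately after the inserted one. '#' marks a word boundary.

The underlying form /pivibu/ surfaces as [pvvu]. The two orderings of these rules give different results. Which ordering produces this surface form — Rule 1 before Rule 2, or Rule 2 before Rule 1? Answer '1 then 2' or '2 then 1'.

Order 1 then 2:
  1 Medial Vowel Deletion: [pivibu] → [pvbu]
  2 Spirantization: no change — [pvbu]
  result: [pvbu]
Order 2 then 1:
  2 Spirantization: [pivibu] → [pivivu]
  1 Medial Vowel Deletion: [pivivu] → [pvvu]
  result: [pvvu]

2 then 1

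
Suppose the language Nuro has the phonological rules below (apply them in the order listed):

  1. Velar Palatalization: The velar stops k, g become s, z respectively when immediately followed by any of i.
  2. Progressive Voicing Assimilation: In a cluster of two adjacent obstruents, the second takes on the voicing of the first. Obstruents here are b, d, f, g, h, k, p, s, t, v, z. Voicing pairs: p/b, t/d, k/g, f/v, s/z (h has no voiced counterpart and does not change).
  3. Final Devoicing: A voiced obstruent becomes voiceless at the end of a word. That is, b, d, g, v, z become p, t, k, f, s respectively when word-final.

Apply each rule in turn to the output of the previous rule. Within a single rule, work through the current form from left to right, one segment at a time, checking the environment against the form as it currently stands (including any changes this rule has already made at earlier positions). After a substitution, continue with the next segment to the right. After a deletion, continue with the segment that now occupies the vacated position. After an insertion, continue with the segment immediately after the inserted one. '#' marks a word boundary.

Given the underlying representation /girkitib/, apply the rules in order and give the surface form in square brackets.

[zirsitip]

1 Velar Palatalization: [girkitib] → [zirsitib]
2 Progressive Voicing Assimilation: no change — [zirsitib]
3 Final Devoicing: [zirsitib] → [zirsitip]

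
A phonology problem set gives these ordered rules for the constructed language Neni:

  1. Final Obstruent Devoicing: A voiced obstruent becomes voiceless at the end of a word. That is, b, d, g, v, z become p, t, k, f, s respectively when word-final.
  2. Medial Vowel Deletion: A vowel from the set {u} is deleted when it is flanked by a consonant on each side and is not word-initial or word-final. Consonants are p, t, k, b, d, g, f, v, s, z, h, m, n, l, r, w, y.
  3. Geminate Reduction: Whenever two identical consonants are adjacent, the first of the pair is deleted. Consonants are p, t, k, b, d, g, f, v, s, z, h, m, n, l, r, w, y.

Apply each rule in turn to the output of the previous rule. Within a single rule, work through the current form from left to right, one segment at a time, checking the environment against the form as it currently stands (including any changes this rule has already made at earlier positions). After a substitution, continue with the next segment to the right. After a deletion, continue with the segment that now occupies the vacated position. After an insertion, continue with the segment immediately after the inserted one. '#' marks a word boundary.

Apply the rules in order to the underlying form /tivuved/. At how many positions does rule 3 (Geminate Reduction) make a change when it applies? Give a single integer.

1

1 Final Obstruent Devoicing: [tivuved] → [tivuvet]
2 Medial Vowel Deletion: [tivuvet] → [tivvet]
3 Geminate Reduction: [tivvet] → [tivet]
Rule 3 changed 1 position(s).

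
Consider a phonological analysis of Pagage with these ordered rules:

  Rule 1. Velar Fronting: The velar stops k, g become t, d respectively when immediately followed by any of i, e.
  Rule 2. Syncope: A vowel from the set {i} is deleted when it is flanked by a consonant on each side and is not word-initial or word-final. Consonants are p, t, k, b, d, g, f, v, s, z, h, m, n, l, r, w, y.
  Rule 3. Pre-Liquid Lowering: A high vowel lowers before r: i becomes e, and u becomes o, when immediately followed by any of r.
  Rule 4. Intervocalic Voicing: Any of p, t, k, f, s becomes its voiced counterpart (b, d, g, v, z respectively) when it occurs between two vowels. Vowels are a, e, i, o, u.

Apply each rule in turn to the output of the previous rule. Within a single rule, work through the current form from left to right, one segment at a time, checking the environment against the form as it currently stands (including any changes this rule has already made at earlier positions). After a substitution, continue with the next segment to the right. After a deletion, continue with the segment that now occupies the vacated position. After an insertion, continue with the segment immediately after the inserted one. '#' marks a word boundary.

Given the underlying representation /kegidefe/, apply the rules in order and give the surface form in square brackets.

[teddeve]

Rule 1 Velar Fronting: [kegidefe] → [tedidefe]
Rule 2 Syncope: [tedidefe] → [teddefe]
Rule 3 Pre-Liquid Lowering: no change — [teddefe]
Rule 4 Intervocalic Voicing: [teddefe] → [teddeve]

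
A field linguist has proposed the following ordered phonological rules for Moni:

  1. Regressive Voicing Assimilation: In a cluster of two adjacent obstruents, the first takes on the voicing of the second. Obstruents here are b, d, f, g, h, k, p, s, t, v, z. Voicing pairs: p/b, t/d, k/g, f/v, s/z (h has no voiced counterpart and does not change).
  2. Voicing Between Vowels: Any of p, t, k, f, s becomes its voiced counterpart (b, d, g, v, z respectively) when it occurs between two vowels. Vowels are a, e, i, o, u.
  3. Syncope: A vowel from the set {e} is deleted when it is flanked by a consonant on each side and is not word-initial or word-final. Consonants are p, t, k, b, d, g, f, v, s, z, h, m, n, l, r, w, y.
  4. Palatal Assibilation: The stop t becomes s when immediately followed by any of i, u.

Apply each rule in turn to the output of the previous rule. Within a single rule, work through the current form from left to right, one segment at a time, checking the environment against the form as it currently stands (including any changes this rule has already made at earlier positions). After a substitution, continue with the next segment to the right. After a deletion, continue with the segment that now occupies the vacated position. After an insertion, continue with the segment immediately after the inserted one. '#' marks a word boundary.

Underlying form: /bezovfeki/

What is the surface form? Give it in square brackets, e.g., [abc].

[bzoffgi]

1 Regressive Voicing Assimilation: [bezovfeki] → [bezoffeki]
2 Voicing Between Vowels: [bezoffeki] → [bezoffegi]
3 Syncope: [bezoffegi] → [bzoffgi]
4 Palatal Assibilation: no change — [bzoffgi]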